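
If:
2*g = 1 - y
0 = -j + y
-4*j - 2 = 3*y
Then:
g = 9/14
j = -2/7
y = -2/7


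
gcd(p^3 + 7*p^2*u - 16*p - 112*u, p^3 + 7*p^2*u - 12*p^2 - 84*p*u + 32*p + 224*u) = p^2 + 7*p*u - 4*p - 28*u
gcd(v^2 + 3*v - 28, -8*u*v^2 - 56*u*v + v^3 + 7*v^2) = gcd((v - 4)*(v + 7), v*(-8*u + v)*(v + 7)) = v + 7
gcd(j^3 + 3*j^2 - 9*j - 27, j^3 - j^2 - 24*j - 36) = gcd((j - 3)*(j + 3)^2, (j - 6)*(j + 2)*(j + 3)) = j + 3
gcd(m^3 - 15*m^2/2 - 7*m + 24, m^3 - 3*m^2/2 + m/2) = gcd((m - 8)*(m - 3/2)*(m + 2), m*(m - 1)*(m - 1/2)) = 1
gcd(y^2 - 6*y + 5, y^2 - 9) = 1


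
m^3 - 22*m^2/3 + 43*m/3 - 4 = (m - 4)*(m - 3)*(m - 1/3)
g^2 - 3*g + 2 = (g - 2)*(g - 1)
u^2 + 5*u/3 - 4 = (u - 4/3)*(u + 3)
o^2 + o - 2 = (o - 1)*(o + 2)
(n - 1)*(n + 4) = n^2 + 3*n - 4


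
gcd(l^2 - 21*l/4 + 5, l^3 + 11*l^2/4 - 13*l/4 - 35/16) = l - 5/4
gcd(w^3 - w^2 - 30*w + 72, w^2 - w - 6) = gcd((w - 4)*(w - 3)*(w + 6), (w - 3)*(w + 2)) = w - 3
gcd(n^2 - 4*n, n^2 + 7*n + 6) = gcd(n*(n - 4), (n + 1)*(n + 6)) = 1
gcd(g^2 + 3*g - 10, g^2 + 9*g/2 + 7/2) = 1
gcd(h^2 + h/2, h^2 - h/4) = h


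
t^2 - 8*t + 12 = (t - 6)*(t - 2)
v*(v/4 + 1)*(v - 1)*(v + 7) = v^4/4 + 5*v^3/2 + 17*v^2/4 - 7*v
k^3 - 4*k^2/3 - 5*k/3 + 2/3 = (k - 2)*(k - 1/3)*(k + 1)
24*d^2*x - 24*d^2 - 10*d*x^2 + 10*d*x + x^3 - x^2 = (-6*d + x)*(-4*d + x)*(x - 1)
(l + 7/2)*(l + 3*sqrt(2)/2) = l^2 + 3*sqrt(2)*l/2 + 7*l/2 + 21*sqrt(2)/4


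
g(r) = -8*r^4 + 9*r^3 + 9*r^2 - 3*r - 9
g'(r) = -32*r^3 + 27*r^2 + 18*r - 3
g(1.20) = -0.68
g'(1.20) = 2.18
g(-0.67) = -7.27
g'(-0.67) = 6.68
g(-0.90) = -10.82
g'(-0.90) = 26.00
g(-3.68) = -1791.78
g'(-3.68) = 1891.16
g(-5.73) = -10013.50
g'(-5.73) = 6800.59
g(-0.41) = -7.10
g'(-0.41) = -3.64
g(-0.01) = -8.97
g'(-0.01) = -3.18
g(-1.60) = -70.45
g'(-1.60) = 168.39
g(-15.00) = -433314.00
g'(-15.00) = 113802.00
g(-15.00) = -433314.00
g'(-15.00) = 113802.00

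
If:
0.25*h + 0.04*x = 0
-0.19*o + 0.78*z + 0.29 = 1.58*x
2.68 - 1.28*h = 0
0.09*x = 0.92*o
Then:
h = 2.09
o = -1.28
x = -13.09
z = -27.19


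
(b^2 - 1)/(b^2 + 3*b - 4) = (b + 1)/(b + 4)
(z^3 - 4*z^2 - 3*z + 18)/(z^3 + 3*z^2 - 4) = (z^2 - 6*z + 9)/(z^2 + z - 2)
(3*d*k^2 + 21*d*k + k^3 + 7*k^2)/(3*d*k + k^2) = k + 7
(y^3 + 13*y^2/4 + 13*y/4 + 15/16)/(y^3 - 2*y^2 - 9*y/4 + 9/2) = (8*y^2 + 14*y + 5)/(4*(2*y^2 - 7*y + 6))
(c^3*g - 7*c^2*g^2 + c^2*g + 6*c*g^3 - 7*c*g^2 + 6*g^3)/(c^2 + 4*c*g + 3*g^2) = g*(c^3 - 7*c^2*g + c^2 + 6*c*g^2 - 7*c*g + 6*g^2)/(c^2 + 4*c*g + 3*g^2)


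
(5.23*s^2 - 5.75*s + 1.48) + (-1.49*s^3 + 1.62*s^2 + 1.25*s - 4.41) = -1.49*s^3 + 6.85*s^2 - 4.5*s - 2.93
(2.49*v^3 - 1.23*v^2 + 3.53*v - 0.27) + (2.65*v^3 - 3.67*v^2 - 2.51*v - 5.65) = 5.14*v^3 - 4.9*v^2 + 1.02*v - 5.92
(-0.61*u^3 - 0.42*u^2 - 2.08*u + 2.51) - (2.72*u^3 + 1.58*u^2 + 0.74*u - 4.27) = -3.33*u^3 - 2.0*u^2 - 2.82*u + 6.78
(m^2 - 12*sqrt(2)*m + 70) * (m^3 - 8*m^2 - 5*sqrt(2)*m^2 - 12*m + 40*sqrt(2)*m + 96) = m^5 - 17*sqrt(2)*m^4 - 8*m^4 + 178*m^3 + 136*sqrt(2)*m^3 - 1424*m^2 - 206*sqrt(2)*m^2 - 840*m + 1648*sqrt(2)*m + 6720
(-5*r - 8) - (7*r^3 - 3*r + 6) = -7*r^3 - 2*r - 14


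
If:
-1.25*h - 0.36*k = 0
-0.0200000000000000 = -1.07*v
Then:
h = -0.288*k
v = 0.02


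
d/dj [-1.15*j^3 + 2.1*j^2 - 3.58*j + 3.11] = -3.45*j^2 + 4.2*j - 3.58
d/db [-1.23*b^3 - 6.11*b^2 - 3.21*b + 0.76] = -3.69*b^2 - 12.22*b - 3.21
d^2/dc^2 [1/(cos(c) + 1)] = (sin(c)^2 + cos(c) + 1)/(cos(c) + 1)^3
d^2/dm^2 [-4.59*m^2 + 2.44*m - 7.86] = -9.18000000000000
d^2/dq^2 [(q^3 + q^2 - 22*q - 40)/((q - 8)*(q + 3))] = 16*(4*q^3 + 39*q^2 + 93*q + 157)/(q^6 - 15*q^5 + 3*q^4 + 595*q^3 - 72*q^2 - 8640*q - 13824)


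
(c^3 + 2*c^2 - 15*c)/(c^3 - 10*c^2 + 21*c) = (c + 5)/(c - 7)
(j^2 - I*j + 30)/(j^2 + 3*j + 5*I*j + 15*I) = (j - 6*I)/(j + 3)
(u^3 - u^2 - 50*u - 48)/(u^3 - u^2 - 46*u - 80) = (u^2 + 7*u + 6)/(u^2 + 7*u + 10)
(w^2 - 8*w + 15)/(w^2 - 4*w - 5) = (w - 3)/(w + 1)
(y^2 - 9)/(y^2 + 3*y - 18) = (y + 3)/(y + 6)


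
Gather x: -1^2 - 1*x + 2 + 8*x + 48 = 7*x + 49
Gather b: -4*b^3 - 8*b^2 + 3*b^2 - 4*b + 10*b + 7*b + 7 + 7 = -4*b^3 - 5*b^2 + 13*b + 14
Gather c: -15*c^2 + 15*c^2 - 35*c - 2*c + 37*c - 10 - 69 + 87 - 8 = 0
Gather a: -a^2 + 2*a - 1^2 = -a^2 + 2*a - 1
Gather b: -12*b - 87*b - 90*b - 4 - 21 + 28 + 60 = 63 - 189*b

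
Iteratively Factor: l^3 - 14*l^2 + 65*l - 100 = (l - 5)*(l^2 - 9*l + 20) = (l - 5)^2*(l - 4)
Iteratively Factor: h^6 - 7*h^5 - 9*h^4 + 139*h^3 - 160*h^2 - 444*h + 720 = (h - 3)*(h^5 - 4*h^4 - 21*h^3 + 76*h^2 + 68*h - 240) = (h - 3)*(h + 2)*(h^4 - 6*h^3 - 9*h^2 + 94*h - 120) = (h - 3)^2*(h + 2)*(h^3 - 3*h^2 - 18*h + 40) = (h - 3)^2*(h - 2)*(h + 2)*(h^2 - h - 20) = (h - 5)*(h - 3)^2*(h - 2)*(h + 2)*(h + 4)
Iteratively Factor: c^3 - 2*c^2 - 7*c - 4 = (c + 1)*(c^2 - 3*c - 4) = (c - 4)*(c + 1)*(c + 1)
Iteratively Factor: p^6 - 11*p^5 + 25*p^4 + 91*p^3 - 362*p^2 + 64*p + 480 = (p + 1)*(p^5 - 12*p^4 + 37*p^3 + 54*p^2 - 416*p + 480) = (p + 1)*(p + 3)*(p^4 - 15*p^3 + 82*p^2 - 192*p + 160) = (p - 4)*(p + 1)*(p + 3)*(p^3 - 11*p^2 + 38*p - 40) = (p - 4)^2*(p + 1)*(p + 3)*(p^2 - 7*p + 10) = (p - 5)*(p - 4)^2*(p + 1)*(p + 3)*(p - 2)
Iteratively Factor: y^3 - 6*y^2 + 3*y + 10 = (y - 5)*(y^2 - y - 2) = (y - 5)*(y + 1)*(y - 2)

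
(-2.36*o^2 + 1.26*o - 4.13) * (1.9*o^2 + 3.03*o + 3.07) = -4.484*o^4 - 4.7568*o^3 - 11.2744*o^2 - 8.6457*o - 12.6791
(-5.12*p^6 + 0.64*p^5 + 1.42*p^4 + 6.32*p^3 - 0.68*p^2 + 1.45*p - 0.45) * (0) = 0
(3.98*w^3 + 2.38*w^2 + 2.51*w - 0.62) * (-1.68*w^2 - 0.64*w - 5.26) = -6.6864*w^5 - 6.5456*w^4 - 26.6748*w^3 - 13.0836*w^2 - 12.8058*w + 3.2612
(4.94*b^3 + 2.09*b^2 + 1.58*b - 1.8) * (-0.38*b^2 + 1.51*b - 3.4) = -1.8772*b^5 + 6.6652*b^4 - 14.2405*b^3 - 4.0362*b^2 - 8.09*b + 6.12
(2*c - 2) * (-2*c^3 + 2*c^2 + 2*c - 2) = -4*c^4 + 8*c^3 - 8*c + 4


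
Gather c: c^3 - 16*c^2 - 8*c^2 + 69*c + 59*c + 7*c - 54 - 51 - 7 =c^3 - 24*c^2 + 135*c - 112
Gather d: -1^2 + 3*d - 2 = 3*d - 3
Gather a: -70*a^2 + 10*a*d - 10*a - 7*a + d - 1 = -70*a^2 + a*(10*d - 17) + d - 1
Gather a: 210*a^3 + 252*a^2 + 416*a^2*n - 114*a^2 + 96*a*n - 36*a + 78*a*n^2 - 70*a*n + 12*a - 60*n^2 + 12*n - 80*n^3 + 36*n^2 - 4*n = 210*a^3 + a^2*(416*n + 138) + a*(78*n^2 + 26*n - 24) - 80*n^3 - 24*n^2 + 8*n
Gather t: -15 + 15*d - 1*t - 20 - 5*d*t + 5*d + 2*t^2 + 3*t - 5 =20*d + 2*t^2 + t*(2 - 5*d) - 40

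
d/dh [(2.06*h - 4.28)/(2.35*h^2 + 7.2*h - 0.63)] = (-4.841*h^2 + 20.116*h + 29.5182)/(5.5225*h^4 + 33.84*h^3 + 48.879*h^2 - 9.072*h + 0.3969)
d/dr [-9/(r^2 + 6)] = 18*r/(r^2 + 6)^2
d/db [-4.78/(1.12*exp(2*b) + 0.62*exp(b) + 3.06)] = (10.7072*exp(b) + 2.9636)*exp(b)/(1.12*exp(2*b) + 0.62*exp(b) + 3.06)^2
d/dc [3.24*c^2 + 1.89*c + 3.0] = 6.48*c + 1.89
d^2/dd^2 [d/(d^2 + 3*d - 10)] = 2*(d*(2*d + 3)^2 - 3*(d + 1)*(d^2 + 3*d - 10))/(d^2 + 3*d - 10)^3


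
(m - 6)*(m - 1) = m^2 - 7*m + 6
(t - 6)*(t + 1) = t^2 - 5*t - 6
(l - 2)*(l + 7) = l^2 + 5*l - 14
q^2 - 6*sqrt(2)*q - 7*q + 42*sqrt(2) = (q - 7)*(q - 6*sqrt(2))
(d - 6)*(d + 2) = d^2 - 4*d - 12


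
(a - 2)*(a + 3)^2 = a^3 + 4*a^2 - 3*a - 18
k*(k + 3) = k^2 + 3*k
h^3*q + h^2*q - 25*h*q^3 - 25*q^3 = (h - 5*q)*(h + 5*q)*(h*q + q)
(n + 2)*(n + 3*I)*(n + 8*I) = n^3 + 2*n^2 + 11*I*n^2 - 24*n + 22*I*n - 48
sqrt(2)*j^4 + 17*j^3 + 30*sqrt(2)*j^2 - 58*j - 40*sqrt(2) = (j - sqrt(2))*(j + 4*sqrt(2))*(j + 5*sqrt(2))*(sqrt(2)*j + 1)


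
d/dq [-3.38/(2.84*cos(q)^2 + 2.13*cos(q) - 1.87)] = -(19.1984*cos(q) + 7.1994)*sin(q)/(2.84*cos(q)^2 + 2.13*cos(q) - 1.87)^2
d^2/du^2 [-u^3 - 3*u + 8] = -6*u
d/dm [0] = 0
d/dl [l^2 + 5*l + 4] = 2*l + 5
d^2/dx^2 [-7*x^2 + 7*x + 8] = -14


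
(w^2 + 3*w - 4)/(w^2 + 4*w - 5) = (w + 4)/(w + 5)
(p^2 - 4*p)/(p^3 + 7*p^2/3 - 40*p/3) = 3*(p - 4)/(3*p^2 + 7*p - 40)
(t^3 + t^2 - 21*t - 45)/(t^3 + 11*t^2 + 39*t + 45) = (t - 5)/(t + 5)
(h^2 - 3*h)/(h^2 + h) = (h - 3)/(h + 1)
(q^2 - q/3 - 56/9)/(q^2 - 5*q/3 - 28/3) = (q - 8/3)/(q - 4)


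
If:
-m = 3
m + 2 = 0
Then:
No Solution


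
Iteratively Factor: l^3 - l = (l + 1)*(l^2 - l) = l*(l + 1)*(l - 1)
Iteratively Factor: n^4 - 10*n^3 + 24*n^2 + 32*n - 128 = (n - 4)*(n^3 - 6*n^2 + 32) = (n - 4)^2*(n^2 - 2*n - 8) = (n - 4)^3*(n + 2)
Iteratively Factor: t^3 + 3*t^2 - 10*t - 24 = (t + 4)*(t^2 - t - 6) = (t - 3)*(t + 4)*(t + 2)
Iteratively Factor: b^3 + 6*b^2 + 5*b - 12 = (b + 4)*(b^2 + 2*b - 3) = (b + 3)*(b + 4)*(b - 1)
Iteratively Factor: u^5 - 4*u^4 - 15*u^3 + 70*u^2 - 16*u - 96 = (u + 1)*(u^4 - 5*u^3 - 10*u^2 + 80*u - 96) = (u - 4)*(u + 1)*(u^3 - u^2 - 14*u + 24) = (u - 4)*(u - 3)*(u + 1)*(u^2 + 2*u - 8) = (u - 4)*(u - 3)*(u + 1)*(u + 4)*(u - 2)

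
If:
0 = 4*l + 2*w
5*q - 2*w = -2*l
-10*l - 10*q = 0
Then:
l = 0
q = 0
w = 0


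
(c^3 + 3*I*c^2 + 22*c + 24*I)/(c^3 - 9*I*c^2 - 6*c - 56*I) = (c^2 + 7*I*c - 6)/(c^2 - 5*I*c + 14)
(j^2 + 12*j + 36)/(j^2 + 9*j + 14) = (j^2 + 12*j + 36)/(j^2 + 9*j + 14)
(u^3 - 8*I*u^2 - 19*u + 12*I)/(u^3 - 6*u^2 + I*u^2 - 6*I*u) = (u^3 - 8*I*u^2 - 19*u + 12*I)/(u*(u^2 + u*(-6 + I) - 6*I))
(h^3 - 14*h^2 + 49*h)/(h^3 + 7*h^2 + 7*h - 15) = h*(h^2 - 14*h + 49)/(h^3 + 7*h^2 + 7*h - 15)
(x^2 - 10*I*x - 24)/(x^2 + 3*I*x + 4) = (x^2 - 10*I*x - 24)/(x^2 + 3*I*x + 4)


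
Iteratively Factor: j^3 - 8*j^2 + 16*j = (j)*(j^2 - 8*j + 16) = j*(j - 4)*(j - 4)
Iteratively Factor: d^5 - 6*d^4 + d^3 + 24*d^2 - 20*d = (d + 2)*(d^4 - 8*d^3 + 17*d^2 - 10*d) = (d - 1)*(d + 2)*(d^3 - 7*d^2 + 10*d) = (d - 5)*(d - 1)*(d + 2)*(d^2 - 2*d) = (d - 5)*(d - 2)*(d - 1)*(d + 2)*(d)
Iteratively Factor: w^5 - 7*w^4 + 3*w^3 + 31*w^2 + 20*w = (w + 1)*(w^4 - 8*w^3 + 11*w^2 + 20*w) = (w + 1)^2*(w^3 - 9*w^2 + 20*w) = (w - 5)*(w + 1)^2*(w^2 - 4*w) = w*(w - 5)*(w + 1)^2*(w - 4)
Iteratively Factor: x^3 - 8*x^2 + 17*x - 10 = (x - 1)*(x^2 - 7*x + 10) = (x - 5)*(x - 1)*(x - 2)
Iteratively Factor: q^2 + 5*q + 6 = (q + 2)*(q + 3)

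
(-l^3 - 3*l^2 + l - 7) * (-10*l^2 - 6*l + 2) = 10*l^5 + 36*l^4 + 6*l^3 + 58*l^2 + 44*l - 14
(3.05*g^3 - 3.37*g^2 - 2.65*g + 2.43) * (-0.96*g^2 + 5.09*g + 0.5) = -2.928*g^5 + 18.7597*g^4 - 13.0843*g^3 - 17.5063*g^2 + 11.0437*g + 1.215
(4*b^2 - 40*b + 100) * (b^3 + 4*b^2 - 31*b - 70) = 4*b^5 - 24*b^4 - 184*b^3 + 1360*b^2 - 300*b - 7000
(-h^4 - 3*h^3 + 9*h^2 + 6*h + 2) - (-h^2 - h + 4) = -h^4 - 3*h^3 + 10*h^2 + 7*h - 2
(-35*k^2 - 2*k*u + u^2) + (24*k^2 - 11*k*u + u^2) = -11*k^2 - 13*k*u + 2*u^2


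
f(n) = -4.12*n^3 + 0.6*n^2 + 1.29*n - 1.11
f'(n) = -12.36*n^2 + 1.2*n + 1.29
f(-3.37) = 159.04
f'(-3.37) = -143.13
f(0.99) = -3.24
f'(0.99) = -9.64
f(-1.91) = 27.32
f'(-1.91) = -46.09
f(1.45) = -10.54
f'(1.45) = -22.96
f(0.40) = -0.76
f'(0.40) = -0.21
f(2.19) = -38.68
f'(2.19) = -55.36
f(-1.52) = 12.78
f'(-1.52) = -29.09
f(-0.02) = -1.14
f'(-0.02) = 1.26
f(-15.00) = 14019.54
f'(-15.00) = -2797.71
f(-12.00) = 7189.17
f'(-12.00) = -1792.95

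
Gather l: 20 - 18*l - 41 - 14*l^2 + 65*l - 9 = -14*l^2 + 47*l - 30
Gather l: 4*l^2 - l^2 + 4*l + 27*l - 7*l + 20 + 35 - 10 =3*l^2 + 24*l + 45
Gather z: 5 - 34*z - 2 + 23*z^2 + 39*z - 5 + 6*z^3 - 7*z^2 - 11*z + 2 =6*z^3 + 16*z^2 - 6*z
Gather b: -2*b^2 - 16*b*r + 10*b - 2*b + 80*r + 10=-2*b^2 + b*(8 - 16*r) + 80*r + 10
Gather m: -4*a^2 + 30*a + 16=-4*a^2 + 30*a + 16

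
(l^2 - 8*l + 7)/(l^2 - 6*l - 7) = (l - 1)/(l + 1)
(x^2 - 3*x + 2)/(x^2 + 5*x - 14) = (x - 1)/(x + 7)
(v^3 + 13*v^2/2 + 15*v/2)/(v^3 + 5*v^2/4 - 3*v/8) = 4*(v + 5)/(4*v - 1)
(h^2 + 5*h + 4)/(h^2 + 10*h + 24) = (h + 1)/(h + 6)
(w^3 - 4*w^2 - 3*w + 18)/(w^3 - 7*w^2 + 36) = (w - 3)/(w - 6)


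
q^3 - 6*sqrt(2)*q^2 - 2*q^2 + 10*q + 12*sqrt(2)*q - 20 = (q - 2)*(q - 5*sqrt(2))*(q - sqrt(2))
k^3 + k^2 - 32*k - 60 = (k - 6)*(k + 2)*(k + 5)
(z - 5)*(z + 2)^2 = z^3 - z^2 - 16*z - 20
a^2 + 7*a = a*(a + 7)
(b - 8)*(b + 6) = b^2 - 2*b - 48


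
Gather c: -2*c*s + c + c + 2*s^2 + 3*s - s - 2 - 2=c*(2 - 2*s) + 2*s^2 + 2*s - 4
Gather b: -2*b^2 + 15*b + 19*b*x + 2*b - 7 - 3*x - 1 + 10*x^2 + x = -2*b^2 + b*(19*x + 17) + 10*x^2 - 2*x - 8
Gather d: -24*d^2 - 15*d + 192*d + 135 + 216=-24*d^2 + 177*d + 351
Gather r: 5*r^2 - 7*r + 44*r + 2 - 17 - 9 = 5*r^2 + 37*r - 24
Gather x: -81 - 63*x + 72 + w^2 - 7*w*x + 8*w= w^2 + 8*w + x*(-7*w - 63) - 9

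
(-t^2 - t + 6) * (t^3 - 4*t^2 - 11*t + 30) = -t^5 + 3*t^4 + 21*t^3 - 43*t^2 - 96*t + 180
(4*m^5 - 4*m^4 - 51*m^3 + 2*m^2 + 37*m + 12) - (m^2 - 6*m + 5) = 4*m^5 - 4*m^4 - 51*m^3 + m^2 + 43*m + 7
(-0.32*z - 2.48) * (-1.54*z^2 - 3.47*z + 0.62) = 0.4928*z^3 + 4.9296*z^2 + 8.4072*z - 1.5376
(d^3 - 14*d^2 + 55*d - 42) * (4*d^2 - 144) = 4*d^5 - 56*d^4 + 76*d^3 + 1848*d^2 - 7920*d + 6048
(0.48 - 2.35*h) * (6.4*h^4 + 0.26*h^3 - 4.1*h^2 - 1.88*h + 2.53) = -15.04*h^5 + 2.461*h^4 + 9.7598*h^3 + 2.45*h^2 - 6.8479*h + 1.2144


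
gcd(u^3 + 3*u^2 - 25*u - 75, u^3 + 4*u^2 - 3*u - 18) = u + 3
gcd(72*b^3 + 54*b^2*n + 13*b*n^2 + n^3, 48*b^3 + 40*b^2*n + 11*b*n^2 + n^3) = 12*b^2 + 7*b*n + n^2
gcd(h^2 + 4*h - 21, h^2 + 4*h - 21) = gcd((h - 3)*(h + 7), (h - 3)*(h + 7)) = h^2 + 4*h - 21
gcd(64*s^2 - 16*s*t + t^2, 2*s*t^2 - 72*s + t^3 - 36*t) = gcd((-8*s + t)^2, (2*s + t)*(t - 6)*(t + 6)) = 1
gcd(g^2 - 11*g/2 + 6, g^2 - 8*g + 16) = g - 4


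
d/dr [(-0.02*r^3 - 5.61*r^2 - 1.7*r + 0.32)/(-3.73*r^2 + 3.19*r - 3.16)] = (0.0746*r^4 - 0.127600000000001*r^3 - 24.0473*r^2 + 37.8424*r + 4.3512)/(13.9129*r^4 - 23.7974*r^3 + 33.7497*r^2 - 20.1608*r + 9.9856)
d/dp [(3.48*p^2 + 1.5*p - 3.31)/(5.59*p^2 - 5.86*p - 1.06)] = (-28.7778*p^2 + 29.6282*p - 20.9866)/(31.2481*p^4 - 65.5148*p^3 + 22.4888*p^2 + 12.4232*p + 1.1236)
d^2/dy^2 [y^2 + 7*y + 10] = 2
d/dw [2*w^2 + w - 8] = 4*w + 1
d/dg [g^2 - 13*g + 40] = 2*g - 13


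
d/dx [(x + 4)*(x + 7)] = 2*x + 11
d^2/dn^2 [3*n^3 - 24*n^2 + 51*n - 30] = 18*n - 48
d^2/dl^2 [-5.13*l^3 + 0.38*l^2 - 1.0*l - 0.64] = 0.76 - 30.78*l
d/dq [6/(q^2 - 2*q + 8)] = 12*(1 - q)/(q^2 - 2*q + 8)^2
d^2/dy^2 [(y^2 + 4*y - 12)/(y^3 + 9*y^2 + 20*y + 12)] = 2*(y^3 - 6*y^2 - 24*y - 20)/(y^6 + 9*y^5 + 33*y^4 + 63*y^3 + 66*y^2 + 36*y + 8)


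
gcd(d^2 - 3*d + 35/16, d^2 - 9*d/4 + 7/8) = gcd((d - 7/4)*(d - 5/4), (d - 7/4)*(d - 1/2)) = d - 7/4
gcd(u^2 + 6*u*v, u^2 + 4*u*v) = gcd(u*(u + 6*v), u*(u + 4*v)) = u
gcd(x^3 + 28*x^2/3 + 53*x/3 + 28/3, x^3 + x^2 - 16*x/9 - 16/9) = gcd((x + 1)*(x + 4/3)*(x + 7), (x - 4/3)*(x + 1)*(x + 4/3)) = x^2 + 7*x/3 + 4/3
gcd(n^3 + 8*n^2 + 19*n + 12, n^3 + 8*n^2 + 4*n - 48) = n + 4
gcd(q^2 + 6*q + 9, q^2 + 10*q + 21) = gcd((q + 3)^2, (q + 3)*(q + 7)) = q + 3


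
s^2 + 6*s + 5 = (s + 1)*(s + 5)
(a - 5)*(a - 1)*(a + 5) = a^3 - a^2 - 25*a + 25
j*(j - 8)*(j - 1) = j^3 - 9*j^2 + 8*j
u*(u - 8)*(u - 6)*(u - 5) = u^4 - 19*u^3 + 118*u^2 - 240*u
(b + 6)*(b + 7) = b^2 + 13*b + 42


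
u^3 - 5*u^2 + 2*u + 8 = (u - 4)*(u - 2)*(u + 1)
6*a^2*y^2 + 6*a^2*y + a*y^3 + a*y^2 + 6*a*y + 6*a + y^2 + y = (6*a + y)*(y + 1)*(a*y + 1)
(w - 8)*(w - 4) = w^2 - 12*w + 32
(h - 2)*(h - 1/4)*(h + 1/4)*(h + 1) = h^4 - h^3 - 33*h^2/16 + h/16 + 1/8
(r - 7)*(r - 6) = r^2 - 13*r + 42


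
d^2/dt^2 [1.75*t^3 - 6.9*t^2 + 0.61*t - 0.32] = 10.5*t - 13.8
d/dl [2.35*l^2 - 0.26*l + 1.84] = 4.7*l - 0.26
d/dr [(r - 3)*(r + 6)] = 2*r + 3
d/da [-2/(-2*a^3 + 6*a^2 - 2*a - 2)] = (-3*a^2 + 6*a - 1)/(a^3 - 3*a^2 + a + 1)^2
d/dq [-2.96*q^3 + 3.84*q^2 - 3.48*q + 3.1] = -8.88*q^2 + 7.68*q - 3.48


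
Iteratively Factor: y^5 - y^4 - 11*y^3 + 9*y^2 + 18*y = (y + 1)*(y^4 - 2*y^3 - 9*y^2 + 18*y) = y*(y + 1)*(y^3 - 2*y^2 - 9*y + 18) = y*(y + 1)*(y + 3)*(y^2 - 5*y + 6) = y*(y - 3)*(y + 1)*(y + 3)*(y - 2)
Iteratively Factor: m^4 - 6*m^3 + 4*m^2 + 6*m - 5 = (m - 1)*(m^3 - 5*m^2 - m + 5) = (m - 1)*(m + 1)*(m^2 - 6*m + 5) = (m - 5)*(m - 1)*(m + 1)*(m - 1)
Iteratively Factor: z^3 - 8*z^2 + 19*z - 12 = (z - 3)*(z^2 - 5*z + 4) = (z - 4)*(z - 3)*(z - 1)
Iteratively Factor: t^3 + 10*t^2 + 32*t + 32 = (t + 2)*(t^2 + 8*t + 16) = (t + 2)*(t + 4)*(t + 4)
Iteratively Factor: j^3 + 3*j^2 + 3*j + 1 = (j + 1)*(j^2 + 2*j + 1) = (j + 1)^2*(j + 1)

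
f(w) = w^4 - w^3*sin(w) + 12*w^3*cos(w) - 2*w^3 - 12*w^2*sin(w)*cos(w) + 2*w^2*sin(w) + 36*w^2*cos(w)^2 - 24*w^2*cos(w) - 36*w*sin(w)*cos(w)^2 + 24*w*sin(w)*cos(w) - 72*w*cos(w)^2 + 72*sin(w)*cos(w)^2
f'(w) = -12*w^3*sin(w) - w^3*cos(w) + 4*w^3 + 12*w^2*sin(w)^2 - 72*w^2*sin(w)*cos(w) + 21*w^2*sin(w) - 12*w^2*cos(w)^2 + 38*w^2*cos(w) - 6*w^2 + 72*w*sin(w)^2*cos(w) - 24*w*sin(w)^2 + 120*w*sin(w)*cos(w) + 4*w*sin(w) - 36*w*cos(w)^3 + 96*w*cos(w)^2 - 48*w*cos(w) - 144*sin(w)^2*cos(w) - 36*sin(w)*cos(w)^2 + 24*sin(w)*cos(w) + 72*cos(w)^3 - 72*cos(w)^2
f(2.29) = 1.23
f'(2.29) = 10.79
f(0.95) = -2.83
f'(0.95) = -1.02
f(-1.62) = 8.25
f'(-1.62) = -76.44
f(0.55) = -1.27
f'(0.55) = -5.03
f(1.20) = -2.44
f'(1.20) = 3.89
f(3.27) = 31.01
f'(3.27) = 1.68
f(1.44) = -1.24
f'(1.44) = 5.34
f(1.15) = -2.61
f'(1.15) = 3.06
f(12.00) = 36500.26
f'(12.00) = 22156.50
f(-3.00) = 1142.45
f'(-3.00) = -1495.71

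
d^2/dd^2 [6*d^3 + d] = 36*d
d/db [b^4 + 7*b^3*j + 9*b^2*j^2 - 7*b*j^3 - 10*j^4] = 4*b^3 + 21*b^2*j + 18*b*j^2 - 7*j^3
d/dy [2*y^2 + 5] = 4*y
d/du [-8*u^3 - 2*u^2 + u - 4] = -24*u^2 - 4*u + 1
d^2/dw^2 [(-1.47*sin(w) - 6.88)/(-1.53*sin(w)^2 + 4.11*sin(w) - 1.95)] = (-3.441123*sin(w)^5 - 73.665369*sin(w)^4 + 162.987228*sin(w)^3 + 50.7393089999999*sin(w)^2 - 346.624929*sin(w) + 214.944966)/(3.581577*sin(w)^6 - 28.863297*sin(w)^5 + 91.229004*sin(w)^4 - 142.999641*sin(w)^3 + 116.27226*sin(w)^2 - 46.884825*sin(w) + 7.414875)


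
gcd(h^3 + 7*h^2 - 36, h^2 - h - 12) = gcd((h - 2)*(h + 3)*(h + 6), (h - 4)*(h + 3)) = h + 3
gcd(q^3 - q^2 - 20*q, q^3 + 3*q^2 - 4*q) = q^2 + 4*q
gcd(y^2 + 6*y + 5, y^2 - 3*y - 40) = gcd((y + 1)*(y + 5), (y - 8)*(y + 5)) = y + 5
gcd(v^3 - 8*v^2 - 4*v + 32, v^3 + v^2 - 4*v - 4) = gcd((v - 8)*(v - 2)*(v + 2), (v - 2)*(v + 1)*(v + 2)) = v^2 - 4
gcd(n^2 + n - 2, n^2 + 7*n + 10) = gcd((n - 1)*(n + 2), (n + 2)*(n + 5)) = n + 2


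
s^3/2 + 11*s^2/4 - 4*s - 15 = (s/2 + 1)*(s - 5/2)*(s + 6)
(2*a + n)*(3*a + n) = 6*a^2 + 5*a*n + n^2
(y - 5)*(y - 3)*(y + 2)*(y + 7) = y^4 + y^3 - 43*y^2 + 23*y + 210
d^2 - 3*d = d*(d - 3)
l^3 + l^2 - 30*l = l*(l - 5)*(l + 6)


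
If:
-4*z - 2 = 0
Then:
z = -1/2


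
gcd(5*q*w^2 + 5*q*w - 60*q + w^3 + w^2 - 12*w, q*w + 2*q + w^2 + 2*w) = 1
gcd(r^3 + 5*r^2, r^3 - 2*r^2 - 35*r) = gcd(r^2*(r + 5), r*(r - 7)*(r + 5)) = r^2 + 5*r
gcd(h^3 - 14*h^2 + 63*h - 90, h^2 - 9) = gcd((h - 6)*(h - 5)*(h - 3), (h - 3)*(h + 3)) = h - 3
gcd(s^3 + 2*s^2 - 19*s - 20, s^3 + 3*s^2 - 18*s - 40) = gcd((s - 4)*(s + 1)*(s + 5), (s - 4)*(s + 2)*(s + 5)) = s^2 + s - 20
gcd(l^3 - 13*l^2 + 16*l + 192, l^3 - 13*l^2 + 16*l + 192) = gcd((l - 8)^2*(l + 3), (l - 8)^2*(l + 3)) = l^3 - 13*l^2 + 16*l + 192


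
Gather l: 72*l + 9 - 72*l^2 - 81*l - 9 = -72*l^2 - 9*l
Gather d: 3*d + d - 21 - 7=4*d - 28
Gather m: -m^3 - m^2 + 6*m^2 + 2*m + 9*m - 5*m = -m^3 + 5*m^2 + 6*m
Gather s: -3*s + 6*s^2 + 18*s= 6*s^2 + 15*s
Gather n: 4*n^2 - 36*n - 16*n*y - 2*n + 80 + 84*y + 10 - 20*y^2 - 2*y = 4*n^2 + n*(-16*y - 38) - 20*y^2 + 82*y + 90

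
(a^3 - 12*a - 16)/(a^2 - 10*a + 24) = (a^2 + 4*a + 4)/(a - 6)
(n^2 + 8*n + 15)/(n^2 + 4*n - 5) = (n + 3)/(n - 1)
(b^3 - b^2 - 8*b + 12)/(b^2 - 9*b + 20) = (b^3 - b^2 - 8*b + 12)/(b^2 - 9*b + 20)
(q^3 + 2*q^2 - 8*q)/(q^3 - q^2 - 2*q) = (q + 4)/(q + 1)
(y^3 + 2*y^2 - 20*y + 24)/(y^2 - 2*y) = y + 4 - 12/y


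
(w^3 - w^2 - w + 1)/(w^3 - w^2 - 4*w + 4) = (w^2 - 1)/(w^2 - 4)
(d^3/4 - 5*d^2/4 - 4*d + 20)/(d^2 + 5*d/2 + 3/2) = (d^3 - 5*d^2 - 16*d + 80)/(2*(2*d^2 + 5*d + 3))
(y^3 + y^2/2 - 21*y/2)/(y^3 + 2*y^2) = (2*y^2 + y - 21)/(2*y*(y + 2))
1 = 1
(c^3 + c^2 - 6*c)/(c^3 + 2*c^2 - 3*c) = (c - 2)/(c - 1)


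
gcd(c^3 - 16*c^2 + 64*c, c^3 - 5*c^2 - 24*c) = c^2 - 8*c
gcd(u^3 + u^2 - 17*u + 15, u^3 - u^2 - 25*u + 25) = u^2 + 4*u - 5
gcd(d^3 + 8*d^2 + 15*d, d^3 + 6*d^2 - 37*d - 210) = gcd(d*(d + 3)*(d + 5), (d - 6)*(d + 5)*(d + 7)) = d + 5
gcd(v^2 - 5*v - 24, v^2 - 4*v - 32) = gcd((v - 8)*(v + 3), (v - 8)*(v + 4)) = v - 8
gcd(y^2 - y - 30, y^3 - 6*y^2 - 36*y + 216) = y - 6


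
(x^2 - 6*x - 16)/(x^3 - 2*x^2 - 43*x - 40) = (x + 2)/(x^2 + 6*x + 5)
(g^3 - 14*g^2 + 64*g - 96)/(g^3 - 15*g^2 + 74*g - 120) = (g - 4)/(g - 5)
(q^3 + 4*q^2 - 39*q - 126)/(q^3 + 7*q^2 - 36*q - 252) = (q + 3)/(q + 6)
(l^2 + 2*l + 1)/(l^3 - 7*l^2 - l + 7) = (l + 1)/(l^2 - 8*l + 7)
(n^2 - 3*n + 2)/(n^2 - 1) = (n - 2)/(n + 1)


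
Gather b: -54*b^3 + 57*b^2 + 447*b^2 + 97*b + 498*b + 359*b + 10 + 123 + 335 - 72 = -54*b^3 + 504*b^2 + 954*b + 396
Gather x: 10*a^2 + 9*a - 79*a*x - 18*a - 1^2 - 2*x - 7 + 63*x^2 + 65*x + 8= 10*a^2 - 9*a + 63*x^2 + x*(63 - 79*a)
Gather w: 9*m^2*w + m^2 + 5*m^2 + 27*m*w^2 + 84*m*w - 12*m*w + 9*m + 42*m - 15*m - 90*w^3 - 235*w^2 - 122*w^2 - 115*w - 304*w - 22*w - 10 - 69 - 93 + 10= 6*m^2 + 36*m - 90*w^3 + w^2*(27*m - 357) + w*(9*m^2 + 72*m - 441) - 162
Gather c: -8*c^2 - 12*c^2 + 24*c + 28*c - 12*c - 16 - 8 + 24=-20*c^2 + 40*c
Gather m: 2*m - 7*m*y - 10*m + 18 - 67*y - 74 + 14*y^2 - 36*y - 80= m*(-7*y - 8) + 14*y^2 - 103*y - 136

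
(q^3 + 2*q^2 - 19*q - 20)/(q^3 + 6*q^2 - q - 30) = (q^2 - 3*q - 4)/(q^2 + q - 6)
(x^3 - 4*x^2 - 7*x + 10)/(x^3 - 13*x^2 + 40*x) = (x^2 + x - 2)/(x*(x - 8))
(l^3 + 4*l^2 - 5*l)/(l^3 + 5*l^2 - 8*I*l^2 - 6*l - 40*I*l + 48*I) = l*(l + 5)/(l^2 + 2*l*(3 - 4*I) - 48*I)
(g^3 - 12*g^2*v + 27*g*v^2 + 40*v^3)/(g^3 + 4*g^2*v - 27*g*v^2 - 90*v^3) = (g^2 - 7*g*v - 8*v^2)/(g^2 + 9*g*v + 18*v^2)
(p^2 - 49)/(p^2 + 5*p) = (p^2 - 49)/(p*(p + 5))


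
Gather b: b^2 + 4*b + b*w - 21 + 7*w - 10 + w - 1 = b^2 + b*(w + 4) + 8*w - 32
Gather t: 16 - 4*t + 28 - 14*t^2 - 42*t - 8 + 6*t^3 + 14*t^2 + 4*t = 6*t^3 - 42*t + 36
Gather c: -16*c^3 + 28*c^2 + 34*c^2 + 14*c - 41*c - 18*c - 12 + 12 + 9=-16*c^3 + 62*c^2 - 45*c + 9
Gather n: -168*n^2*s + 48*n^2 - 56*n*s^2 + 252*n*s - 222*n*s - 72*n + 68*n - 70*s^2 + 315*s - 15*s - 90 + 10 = n^2*(48 - 168*s) + n*(-56*s^2 + 30*s - 4) - 70*s^2 + 300*s - 80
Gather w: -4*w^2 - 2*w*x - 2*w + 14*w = -4*w^2 + w*(12 - 2*x)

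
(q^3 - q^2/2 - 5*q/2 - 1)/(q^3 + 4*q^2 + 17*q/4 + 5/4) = 2*(q - 2)/(2*q + 5)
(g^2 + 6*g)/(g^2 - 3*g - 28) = g*(g + 6)/(g^2 - 3*g - 28)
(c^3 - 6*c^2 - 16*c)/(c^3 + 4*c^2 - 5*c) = (c^2 - 6*c - 16)/(c^2 + 4*c - 5)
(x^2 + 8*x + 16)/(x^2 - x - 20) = (x + 4)/(x - 5)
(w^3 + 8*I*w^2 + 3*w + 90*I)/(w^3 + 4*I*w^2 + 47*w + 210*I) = (w - 3*I)/(w - 7*I)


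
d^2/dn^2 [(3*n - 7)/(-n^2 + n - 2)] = 2*(-(2*n - 1)^2*(3*n - 7) + (9*n - 10)*(n^2 - n + 2))/(n^2 - n + 2)^3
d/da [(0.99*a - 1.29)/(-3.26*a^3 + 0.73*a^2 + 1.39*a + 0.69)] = (6.4548*a^3 - 13.3389*a^2 + 1.8834*a + 2.4762)/(10.6276*a^6 - 4.7596*a^5 - 8.5299*a^4 - 2.4694*a^3 + 2.9395*a^2 + 1.9182*a + 0.4761)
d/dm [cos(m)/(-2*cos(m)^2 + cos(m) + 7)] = (2*sin(m)^2 - 9)*sin(m)/(cos(m) - cos(2*m) + 6)^2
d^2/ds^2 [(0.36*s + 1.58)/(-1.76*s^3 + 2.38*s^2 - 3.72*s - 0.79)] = (-6.690816*s^5 - 49.682688*s^4 + 106.52848*s^3 - 109.75944*s^2 + 93.051888*s - 47.55484)/(5.451776*s^9 - 22.116864*s^8 + 64.477248*s^7 - 99.633976*s^6 + 116.426544*s^5 - 54.34782*s^4 + 12.808032*s^3 + 28.340934*s^2 + 6.964956*s + 0.493039)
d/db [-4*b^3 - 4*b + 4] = -12*b^2 - 4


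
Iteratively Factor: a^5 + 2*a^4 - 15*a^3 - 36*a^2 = (a)*(a^4 + 2*a^3 - 15*a^2 - 36*a) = a*(a - 4)*(a^3 + 6*a^2 + 9*a) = a^2*(a - 4)*(a^2 + 6*a + 9) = a^2*(a - 4)*(a + 3)*(a + 3)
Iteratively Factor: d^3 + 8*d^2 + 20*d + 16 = (d + 2)*(d^2 + 6*d + 8) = (d + 2)^2*(d + 4)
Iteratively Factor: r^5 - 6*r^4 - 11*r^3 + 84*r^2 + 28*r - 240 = (r + 3)*(r^4 - 9*r^3 + 16*r^2 + 36*r - 80) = (r - 5)*(r + 3)*(r^3 - 4*r^2 - 4*r + 16) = (r - 5)*(r - 2)*(r + 3)*(r^2 - 2*r - 8) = (r - 5)*(r - 2)*(r + 2)*(r + 3)*(r - 4)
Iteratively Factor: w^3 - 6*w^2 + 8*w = (w)*(w^2 - 6*w + 8) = w*(w - 4)*(w - 2)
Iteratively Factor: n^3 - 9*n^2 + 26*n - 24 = (n - 4)*(n^2 - 5*n + 6) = (n - 4)*(n - 2)*(n - 3)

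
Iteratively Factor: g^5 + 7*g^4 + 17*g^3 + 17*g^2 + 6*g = (g + 3)*(g^4 + 4*g^3 + 5*g^2 + 2*g) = (g + 2)*(g + 3)*(g^3 + 2*g^2 + g) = g*(g + 2)*(g + 3)*(g^2 + 2*g + 1) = g*(g + 1)*(g + 2)*(g + 3)*(g + 1)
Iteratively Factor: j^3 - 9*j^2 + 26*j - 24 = (j - 4)*(j^2 - 5*j + 6) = (j - 4)*(j - 3)*(j - 2)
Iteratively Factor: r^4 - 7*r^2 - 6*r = (r + 1)*(r^3 - r^2 - 6*r) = r*(r + 1)*(r^2 - r - 6) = r*(r - 3)*(r + 1)*(r + 2)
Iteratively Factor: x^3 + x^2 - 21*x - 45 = (x - 5)*(x^2 + 6*x + 9) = (x - 5)*(x + 3)*(x + 3)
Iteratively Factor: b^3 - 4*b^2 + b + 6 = (b - 2)*(b^2 - 2*b - 3) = (b - 3)*(b - 2)*(b + 1)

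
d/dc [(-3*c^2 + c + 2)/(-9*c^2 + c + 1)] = (6*c^2 + 30*c - 1)/(81*c^4 - 18*c^3 - 17*c^2 + 2*c + 1)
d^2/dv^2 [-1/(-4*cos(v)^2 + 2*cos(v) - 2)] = (16*sin(v)^4 - sin(v)^2 + 17*cos(v)/2 - 3*cos(3*v)/2 - 13)/(2*(2*sin(v)^2 + cos(v) - 3)^3)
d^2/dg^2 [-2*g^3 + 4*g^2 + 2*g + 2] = 8 - 12*g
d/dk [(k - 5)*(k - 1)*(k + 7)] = 3*k^2 + 2*k - 37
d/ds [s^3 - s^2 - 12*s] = 3*s^2 - 2*s - 12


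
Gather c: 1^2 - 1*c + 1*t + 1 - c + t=-2*c + 2*t + 2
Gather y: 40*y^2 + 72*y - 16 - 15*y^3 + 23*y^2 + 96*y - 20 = -15*y^3 + 63*y^2 + 168*y - 36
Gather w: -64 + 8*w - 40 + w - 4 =9*w - 108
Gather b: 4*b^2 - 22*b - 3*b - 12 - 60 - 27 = 4*b^2 - 25*b - 99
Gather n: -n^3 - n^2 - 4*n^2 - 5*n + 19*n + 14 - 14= -n^3 - 5*n^2 + 14*n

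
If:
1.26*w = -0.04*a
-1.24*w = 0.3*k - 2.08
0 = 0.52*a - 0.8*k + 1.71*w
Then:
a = 15.38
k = 8.95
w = -0.49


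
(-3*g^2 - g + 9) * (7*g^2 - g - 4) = -21*g^4 - 4*g^3 + 76*g^2 - 5*g - 36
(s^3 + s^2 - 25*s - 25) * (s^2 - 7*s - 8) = s^5 - 6*s^4 - 40*s^3 + 142*s^2 + 375*s + 200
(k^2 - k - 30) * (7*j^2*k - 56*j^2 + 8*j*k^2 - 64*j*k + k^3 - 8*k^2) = 7*j^2*k^3 - 63*j^2*k^2 - 154*j^2*k + 1680*j^2 + 8*j*k^4 - 72*j*k^3 - 176*j*k^2 + 1920*j*k + k^5 - 9*k^4 - 22*k^3 + 240*k^2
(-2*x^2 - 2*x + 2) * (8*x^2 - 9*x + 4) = -16*x^4 + 2*x^3 + 26*x^2 - 26*x + 8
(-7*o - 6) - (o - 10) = 4 - 8*o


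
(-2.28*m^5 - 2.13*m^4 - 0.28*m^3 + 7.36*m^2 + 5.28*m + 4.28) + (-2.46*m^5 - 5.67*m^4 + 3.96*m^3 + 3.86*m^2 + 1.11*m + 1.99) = -4.74*m^5 - 7.8*m^4 + 3.68*m^3 + 11.22*m^2 + 6.39*m + 6.27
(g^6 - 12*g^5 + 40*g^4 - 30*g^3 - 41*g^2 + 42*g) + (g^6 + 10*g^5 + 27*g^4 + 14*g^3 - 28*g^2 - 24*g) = 2*g^6 - 2*g^5 + 67*g^4 - 16*g^3 - 69*g^2 + 18*g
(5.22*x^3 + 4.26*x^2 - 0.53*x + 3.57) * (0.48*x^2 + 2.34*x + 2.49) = 2.5056*x^5 + 14.2596*x^4 + 22.7118*x^3 + 11.0808*x^2 + 7.0341*x + 8.8893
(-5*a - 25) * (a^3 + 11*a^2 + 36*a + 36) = -5*a^4 - 80*a^3 - 455*a^2 - 1080*a - 900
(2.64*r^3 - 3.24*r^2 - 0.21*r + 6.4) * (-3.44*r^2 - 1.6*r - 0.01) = -9.0816*r^5 + 6.9216*r^4 + 5.88*r^3 - 21.6476*r^2 - 10.2379*r - 0.064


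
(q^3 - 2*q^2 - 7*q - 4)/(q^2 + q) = q - 3 - 4/q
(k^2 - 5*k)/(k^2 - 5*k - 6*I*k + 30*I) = k/(k - 6*I)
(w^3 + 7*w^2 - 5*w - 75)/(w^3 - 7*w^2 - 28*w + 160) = (w^2 + 2*w - 15)/(w^2 - 12*w + 32)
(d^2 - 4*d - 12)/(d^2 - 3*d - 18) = (d + 2)/(d + 3)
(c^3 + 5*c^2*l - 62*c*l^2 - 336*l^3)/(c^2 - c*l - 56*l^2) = c + 6*l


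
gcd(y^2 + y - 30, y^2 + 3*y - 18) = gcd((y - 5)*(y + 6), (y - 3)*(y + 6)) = y + 6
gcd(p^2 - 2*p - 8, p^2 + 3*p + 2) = p + 2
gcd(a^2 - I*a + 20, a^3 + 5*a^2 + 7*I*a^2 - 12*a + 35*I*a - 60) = a + 4*I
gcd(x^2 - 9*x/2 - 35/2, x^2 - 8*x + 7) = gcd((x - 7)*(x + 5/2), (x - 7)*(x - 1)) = x - 7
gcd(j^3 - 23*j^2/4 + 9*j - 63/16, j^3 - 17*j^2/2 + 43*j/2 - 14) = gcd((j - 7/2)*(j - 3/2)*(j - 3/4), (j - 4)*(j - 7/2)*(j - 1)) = j - 7/2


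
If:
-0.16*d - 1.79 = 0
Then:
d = -11.19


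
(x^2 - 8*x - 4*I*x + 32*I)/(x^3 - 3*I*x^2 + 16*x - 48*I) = (x - 8)/(x^2 + I*x + 12)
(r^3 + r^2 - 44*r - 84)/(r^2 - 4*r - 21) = (r^2 + 8*r + 12)/(r + 3)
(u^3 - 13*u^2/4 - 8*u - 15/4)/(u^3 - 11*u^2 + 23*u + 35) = (u + 3/4)/(u - 7)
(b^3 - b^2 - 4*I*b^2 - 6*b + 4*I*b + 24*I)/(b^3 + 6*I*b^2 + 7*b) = (b^3 - b^2 - 4*I*b^2 - 6*b + 4*I*b + 24*I)/(b*(b^2 + 6*I*b + 7))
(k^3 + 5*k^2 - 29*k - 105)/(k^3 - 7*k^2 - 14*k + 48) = (k^2 + 2*k - 35)/(k^2 - 10*k + 16)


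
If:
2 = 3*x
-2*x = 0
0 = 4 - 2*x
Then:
No Solution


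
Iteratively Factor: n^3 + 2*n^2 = (n)*(n^2 + 2*n) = n^2*(n + 2)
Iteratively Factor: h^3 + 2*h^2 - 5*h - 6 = (h - 2)*(h^2 + 4*h + 3) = (h - 2)*(h + 1)*(h + 3)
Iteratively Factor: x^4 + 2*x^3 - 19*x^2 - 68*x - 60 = (x + 3)*(x^3 - x^2 - 16*x - 20) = (x - 5)*(x + 3)*(x^2 + 4*x + 4) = (x - 5)*(x + 2)*(x + 3)*(x + 2)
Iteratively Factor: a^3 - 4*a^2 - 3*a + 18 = (a + 2)*(a^2 - 6*a + 9) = (a - 3)*(a + 2)*(a - 3)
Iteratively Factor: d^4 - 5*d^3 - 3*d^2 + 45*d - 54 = (d - 3)*(d^3 - 2*d^2 - 9*d + 18) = (d - 3)*(d + 3)*(d^2 - 5*d + 6) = (d - 3)^2*(d + 3)*(d - 2)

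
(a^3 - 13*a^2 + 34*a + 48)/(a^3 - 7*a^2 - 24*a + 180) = (a^2 - 7*a - 8)/(a^2 - a - 30)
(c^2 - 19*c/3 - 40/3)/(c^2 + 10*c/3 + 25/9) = 3*(c - 8)/(3*c + 5)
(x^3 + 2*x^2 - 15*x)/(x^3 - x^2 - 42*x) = (-x^2 - 2*x + 15)/(-x^2 + x + 42)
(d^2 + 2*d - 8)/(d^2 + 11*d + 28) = (d - 2)/(d + 7)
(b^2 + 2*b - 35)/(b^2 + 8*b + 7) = (b - 5)/(b + 1)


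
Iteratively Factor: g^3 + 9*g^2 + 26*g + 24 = (g + 2)*(g^2 + 7*g + 12) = (g + 2)*(g + 3)*(g + 4)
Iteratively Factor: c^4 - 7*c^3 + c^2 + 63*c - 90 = (c + 3)*(c^3 - 10*c^2 + 31*c - 30) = (c - 2)*(c + 3)*(c^2 - 8*c + 15) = (c - 5)*(c - 2)*(c + 3)*(c - 3)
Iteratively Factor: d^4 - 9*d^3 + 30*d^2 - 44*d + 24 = (d - 2)*(d^3 - 7*d^2 + 16*d - 12) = (d - 2)^2*(d^2 - 5*d + 6) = (d - 2)^3*(d - 3)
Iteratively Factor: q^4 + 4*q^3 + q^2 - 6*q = (q - 1)*(q^3 + 5*q^2 + 6*q) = (q - 1)*(q + 3)*(q^2 + 2*q) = q*(q - 1)*(q + 3)*(q + 2)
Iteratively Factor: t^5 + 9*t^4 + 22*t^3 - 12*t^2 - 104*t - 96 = (t + 4)*(t^4 + 5*t^3 + 2*t^2 - 20*t - 24) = (t + 2)*(t + 4)*(t^3 + 3*t^2 - 4*t - 12) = (t + 2)*(t + 3)*(t + 4)*(t^2 - 4) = (t + 2)^2*(t + 3)*(t + 4)*(t - 2)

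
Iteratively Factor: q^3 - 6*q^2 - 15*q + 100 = (q - 5)*(q^2 - q - 20) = (q - 5)^2*(q + 4)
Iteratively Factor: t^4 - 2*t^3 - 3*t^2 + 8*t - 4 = (t - 1)*(t^3 - t^2 - 4*t + 4) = (t - 1)^2*(t^2 - 4) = (t - 1)^2*(t + 2)*(t - 2)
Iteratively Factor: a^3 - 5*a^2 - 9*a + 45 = (a - 5)*(a^2 - 9) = (a - 5)*(a + 3)*(a - 3)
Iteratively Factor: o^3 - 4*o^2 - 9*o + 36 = (o + 3)*(o^2 - 7*o + 12) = (o - 3)*(o + 3)*(o - 4)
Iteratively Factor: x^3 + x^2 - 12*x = (x + 4)*(x^2 - 3*x) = x*(x + 4)*(x - 3)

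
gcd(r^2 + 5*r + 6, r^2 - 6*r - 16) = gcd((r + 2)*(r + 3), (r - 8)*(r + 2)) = r + 2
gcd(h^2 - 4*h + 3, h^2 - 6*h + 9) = h - 3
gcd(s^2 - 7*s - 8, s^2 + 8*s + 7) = s + 1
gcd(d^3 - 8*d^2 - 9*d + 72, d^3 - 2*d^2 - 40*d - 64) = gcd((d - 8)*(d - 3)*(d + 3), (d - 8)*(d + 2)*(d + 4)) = d - 8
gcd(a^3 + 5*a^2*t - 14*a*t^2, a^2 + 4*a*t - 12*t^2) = -a + 2*t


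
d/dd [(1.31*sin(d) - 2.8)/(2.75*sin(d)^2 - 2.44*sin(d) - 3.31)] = (-3.6025*sin(d)^2 + 15.4*sin(d) - 11.1681)*cos(d)/(7.5625*sin(d)^4 - 13.42*sin(d)^3 - 12.2514*sin(d)^2 + 16.1528*sin(d) + 10.9561)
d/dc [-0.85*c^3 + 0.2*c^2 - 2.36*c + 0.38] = -2.55*c^2 + 0.4*c - 2.36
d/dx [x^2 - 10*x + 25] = 2*x - 10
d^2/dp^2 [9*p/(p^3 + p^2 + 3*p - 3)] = 18*(p*(3*p^2 + 2*p + 3)^2 - (3*p^2 + p*(3*p + 1) + 2*p + 3)*(p^3 + p^2 + 3*p - 3))/(p^3 + p^2 + 3*p - 3)^3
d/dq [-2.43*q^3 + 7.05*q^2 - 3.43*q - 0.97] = -7.29*q^2 + 14.1*q - 3.43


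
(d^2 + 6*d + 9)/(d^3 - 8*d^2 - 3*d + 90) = (d + 3)/(d^2 - 11*d + 30)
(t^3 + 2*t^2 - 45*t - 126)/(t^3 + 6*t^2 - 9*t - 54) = (t - 7)/(t - 3)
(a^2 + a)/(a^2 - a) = (a + 1)/(a - 1)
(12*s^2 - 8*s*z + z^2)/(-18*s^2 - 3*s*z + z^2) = (-2*s + z)/(3*s + z)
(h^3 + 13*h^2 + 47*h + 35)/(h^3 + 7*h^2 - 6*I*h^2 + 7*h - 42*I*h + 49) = (h^2 + 6*h + 5)/(h^2 - 6*I*h + 7)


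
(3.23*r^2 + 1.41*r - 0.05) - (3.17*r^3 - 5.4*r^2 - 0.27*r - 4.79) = -3.17*r^3 + 8.63*r^2 + 1.68*r + 4.74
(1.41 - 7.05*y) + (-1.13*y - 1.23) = 0.18 - 8.18*y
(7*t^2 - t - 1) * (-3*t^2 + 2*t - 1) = -21*t^4 + 17*t^3 - 6*t^2 - t + 1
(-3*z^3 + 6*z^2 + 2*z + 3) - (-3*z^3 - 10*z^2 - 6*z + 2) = 16*z^2 + 8*z + 1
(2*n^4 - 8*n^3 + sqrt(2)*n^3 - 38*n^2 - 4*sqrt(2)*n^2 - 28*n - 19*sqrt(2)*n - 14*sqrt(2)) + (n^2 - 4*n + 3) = 2*n^4 - 8*n^3 + sqrt(2)*n^3 - 37*n^2 - 4*sqrt(2)*n^2 - 32*n - 19*sqrt(2)*n - 14*sqrt(2) + 3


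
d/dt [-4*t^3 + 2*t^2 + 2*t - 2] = -12*t^2 + 4*t + 2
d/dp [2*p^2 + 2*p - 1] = 4*p + 2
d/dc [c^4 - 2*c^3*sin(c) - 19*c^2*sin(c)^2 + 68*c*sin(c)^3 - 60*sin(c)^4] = -2*c^3*cos(c) + 4*c^3 - 6*c^2*sin(c) - 19*c^2*sin(2*c) + 204*c*sin(c)^2*cos(c) - 38*c*sin(c)^2 - 240*sin(c)^3*cos(c) + 68*sin(c)^3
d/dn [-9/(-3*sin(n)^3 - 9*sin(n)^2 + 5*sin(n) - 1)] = 9*(-9*sin(n)^2 - 18*sin(n) + 5)*cos(n)/(3*sin(n)^3 + 9*sin(n)^2 - 5*sin(n) + 1)^2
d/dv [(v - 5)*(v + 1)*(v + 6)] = 3*v^2 + 4*v - 29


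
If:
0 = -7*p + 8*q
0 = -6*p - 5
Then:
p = -5/6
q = -35/48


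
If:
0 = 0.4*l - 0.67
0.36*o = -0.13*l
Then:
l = 1.68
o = -0.60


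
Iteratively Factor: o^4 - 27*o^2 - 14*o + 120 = (o + 3)*(o^3 - 3*o^2 - 18*o + 40) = (o + 3)*(o + 4)*(o^2 - 7*o + 10) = (o - 2)*(o + 3)*(o + 4)*(o - 5)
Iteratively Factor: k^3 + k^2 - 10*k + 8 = (k + 4)*(k^2 - 3*k + 2) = (k - 1)*(k + 4)*(k - 2)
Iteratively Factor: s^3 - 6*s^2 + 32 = (s - 4)*(s^2 - 2*s - 8) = (s - 4)^2*(s + 2)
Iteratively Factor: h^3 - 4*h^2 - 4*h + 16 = (h - 4)*(h^2 - 4) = (h - 4)*(h + 2)*(h - 2)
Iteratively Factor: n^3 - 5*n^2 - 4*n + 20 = (n + 2)*(n^2 - 7*n + 10) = (n - 2)*(n + 2)*(n - 5)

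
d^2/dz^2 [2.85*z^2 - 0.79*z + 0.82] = 5.70000000000000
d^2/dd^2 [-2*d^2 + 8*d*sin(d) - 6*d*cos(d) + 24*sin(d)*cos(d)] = -8*d*sin(d) + 6*d*cos(d) + 12*sin(d) - 48*sin(2*d) + 16*cos(d) - 4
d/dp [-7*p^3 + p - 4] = 1 - 21*p^2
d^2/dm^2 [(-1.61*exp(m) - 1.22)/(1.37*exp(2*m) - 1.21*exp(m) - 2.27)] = (-3.021809*exp(4*m) - 11.828169*exp(3*m) - 23.974452*exp(2*m) - 12.540327*exp(m) - 4.945195)*exp(m)/(2.571353*exp(6*m) - 6.813147*exp(5*m) - 6.764238*exp(4*m) + 20.806313*exp(3*m) + 11.207898*exp(2*m) - 18.705027*exp(m) - 11.697083)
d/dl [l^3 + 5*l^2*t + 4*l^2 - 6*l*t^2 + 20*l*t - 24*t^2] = 3*l^2 + 10*l*t + 8*l - 6*t^2 + 20*t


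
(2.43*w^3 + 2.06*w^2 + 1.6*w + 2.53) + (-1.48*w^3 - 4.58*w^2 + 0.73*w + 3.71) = 0.95*w^3 - 2.52*w^2 + 2.33*w + 6.24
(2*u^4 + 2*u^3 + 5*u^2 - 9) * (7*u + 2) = 14*u^5 + 18*u^4 + 39*u^3 + 10*u^2 - 63*u - 18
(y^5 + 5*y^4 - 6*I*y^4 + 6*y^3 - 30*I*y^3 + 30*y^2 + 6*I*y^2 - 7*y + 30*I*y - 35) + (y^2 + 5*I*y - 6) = y^5 + 5*y^4 - 6*I*y^4 + 6*y^3 - 30*I*y^3 + 31*y^2 + 6*I*y^2 - 7*y + 35*I*y - 41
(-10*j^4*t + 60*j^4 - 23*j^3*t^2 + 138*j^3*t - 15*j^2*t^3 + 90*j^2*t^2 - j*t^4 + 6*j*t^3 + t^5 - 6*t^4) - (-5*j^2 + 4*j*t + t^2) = -10*j^4*t + 60*j^4 - 23*j^3*t^2 + 138*j^3*t - 15*j^2*t^3 + 90*j^2*t^2 + 5*j^2 - j*t^4 + 6*j*t^3 - 4*j*t + t^5 - 6*t^4 - t^2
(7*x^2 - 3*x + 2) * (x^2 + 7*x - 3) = 7*x^4 + 46*x^3 - 40*x^2 + 23*x - 6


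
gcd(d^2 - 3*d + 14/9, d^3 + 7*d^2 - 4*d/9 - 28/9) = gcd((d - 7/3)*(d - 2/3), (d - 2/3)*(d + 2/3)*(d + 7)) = d - 2/3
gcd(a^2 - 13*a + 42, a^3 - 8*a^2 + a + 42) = a - 7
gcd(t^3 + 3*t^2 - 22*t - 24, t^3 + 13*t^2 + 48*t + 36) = t^2 + 7*t + 6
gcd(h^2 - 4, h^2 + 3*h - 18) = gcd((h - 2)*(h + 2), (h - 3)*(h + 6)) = 1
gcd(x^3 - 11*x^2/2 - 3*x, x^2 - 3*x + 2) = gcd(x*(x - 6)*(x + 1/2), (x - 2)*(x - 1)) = 1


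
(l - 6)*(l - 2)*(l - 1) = l^3 - 9*l^2 + 20*l - 12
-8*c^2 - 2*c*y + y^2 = (-4*c + y)*(2*c + y)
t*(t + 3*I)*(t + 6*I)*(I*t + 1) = I*t^4 - 8*t^3 - 9*I*t^2 - 18*t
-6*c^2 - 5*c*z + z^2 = (-6*c + z)*(c + z)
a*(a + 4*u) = a^2 + 4*a*u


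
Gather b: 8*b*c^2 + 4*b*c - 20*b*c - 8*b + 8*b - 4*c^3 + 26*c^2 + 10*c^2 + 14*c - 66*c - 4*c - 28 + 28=b*(8*c^2 - 16*c) - 4*c^3 + 36*c^2 - 56*c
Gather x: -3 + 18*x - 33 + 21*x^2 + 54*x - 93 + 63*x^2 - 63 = 84*x^2 + 72*x - 192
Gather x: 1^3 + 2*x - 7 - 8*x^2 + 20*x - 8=-8*x^2 + 22*x - 14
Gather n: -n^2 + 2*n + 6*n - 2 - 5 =-n^2 + 8*n - 7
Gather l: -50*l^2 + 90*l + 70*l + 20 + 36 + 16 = -50*l^2 + 160*l + 72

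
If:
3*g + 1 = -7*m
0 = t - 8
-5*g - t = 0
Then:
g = -8/5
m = 19/35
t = 8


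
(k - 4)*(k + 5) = k^2 + k - 20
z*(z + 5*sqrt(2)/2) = z^2 + 5*sqrt(2)*z/2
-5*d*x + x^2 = x*(-5*d + x)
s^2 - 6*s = s*(s - 6)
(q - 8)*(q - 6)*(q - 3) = q^3 - 17*q^2 + 90*q - 144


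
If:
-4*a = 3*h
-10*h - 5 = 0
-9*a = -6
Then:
No Solution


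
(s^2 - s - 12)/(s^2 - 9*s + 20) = (s + 3)/(s - 5)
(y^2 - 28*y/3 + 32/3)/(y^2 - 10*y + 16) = (y - 4/3)/(y - 2)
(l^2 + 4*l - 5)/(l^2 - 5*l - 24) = (-l^2 - 4*l + 5)/(-l^2 + 5*l + 24)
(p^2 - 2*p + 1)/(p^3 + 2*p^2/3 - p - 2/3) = 3*(p - 1)/(3*p^2 + 5*p + 2)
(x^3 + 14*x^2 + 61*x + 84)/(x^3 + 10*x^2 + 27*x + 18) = (x^2 + 11*x + 28)/(x^2 + 7*x + 6)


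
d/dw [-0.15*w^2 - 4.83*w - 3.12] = -0.3*w - 4.83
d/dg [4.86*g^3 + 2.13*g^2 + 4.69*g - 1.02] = 14.58*g^2 + 4.26*g + 4.69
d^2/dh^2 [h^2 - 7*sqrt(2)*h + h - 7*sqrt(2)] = 2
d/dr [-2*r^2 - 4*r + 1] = -4*r - 4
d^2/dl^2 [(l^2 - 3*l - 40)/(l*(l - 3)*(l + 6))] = 2*(l^6 - 9*l^5 - 213*l^4 - 987*l^3 + 1080*l^2 + 6480*l - 12960)/(l^3*(l^6 + 9*l^5 - 27*l^4 - 297*l^3 + 486*l^2 + 2916*l - 5832))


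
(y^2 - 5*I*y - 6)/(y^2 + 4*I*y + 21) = (y - 2*I)/(y + 7*I)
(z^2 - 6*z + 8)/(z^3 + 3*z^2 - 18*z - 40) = (z - 2)/(z^2 + 7*z + 10)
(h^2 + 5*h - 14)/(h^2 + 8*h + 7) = (h - 2)/(h + 1)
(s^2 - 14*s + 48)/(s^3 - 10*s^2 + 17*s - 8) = (s - 6)/(s^2 - 2*s + 1)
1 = 1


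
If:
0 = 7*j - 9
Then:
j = 9/7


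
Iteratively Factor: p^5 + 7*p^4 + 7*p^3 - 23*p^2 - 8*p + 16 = (p + 1)*(p^4 + 6*p^3 + p^2 - 24*p + 16) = (p - 1)*(p + 1)*(p^3 + 7*p^2 + 8*p - 16) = (p - 1)*(p + 1)*(p + 4)*(p^2 + 3*p - 4) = (p - 1)*(p + 1)*(p + 4)^2*(p - 1)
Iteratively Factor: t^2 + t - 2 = (t - 1)*(t + 2)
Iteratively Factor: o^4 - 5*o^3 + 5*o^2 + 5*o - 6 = (o - 3)*(o^3 - 2*o^2 - o + 2) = (o - 3)*(o - 1)*(o^2 - o - 2) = (o - 3)*(o - 1)*(o + 1)*(o - 2)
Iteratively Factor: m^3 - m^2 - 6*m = (m)*(m^2 - m - 6) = m*(m - 3)*(m + 2)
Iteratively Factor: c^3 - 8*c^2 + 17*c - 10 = (c - 2)*(c^2 - 6*c + 5) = (c - 5)*(c - 2)*(c - 1)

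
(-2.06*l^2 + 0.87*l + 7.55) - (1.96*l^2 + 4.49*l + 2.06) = -4.02*l^2 - 3.62*l + 5.49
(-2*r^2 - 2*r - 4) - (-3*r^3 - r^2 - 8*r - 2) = 3*r^3 - r^2 + 6*r - 2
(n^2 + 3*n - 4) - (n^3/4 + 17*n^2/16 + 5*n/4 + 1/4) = -n^3/4 - n^2/16 + 7*n/4 - 17/4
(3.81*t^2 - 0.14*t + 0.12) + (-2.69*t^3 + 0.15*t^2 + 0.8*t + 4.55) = -2.69*t^3 + 3.96*t^2 + 0.66*t + 4.67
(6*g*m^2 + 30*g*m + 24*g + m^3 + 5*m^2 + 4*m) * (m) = 6*g*m^3 + 30*g*m^2 + 24*g*m + m^4 + 5*m^3 + 4*m^2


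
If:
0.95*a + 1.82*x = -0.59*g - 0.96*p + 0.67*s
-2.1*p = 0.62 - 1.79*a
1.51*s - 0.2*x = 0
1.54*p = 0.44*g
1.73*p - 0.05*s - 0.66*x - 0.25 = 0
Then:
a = 0.39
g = 0.13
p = 0.04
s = -0.04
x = -0.28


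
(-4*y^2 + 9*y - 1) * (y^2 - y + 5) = -4*y^4 + 13*y^3 - 30*y^2 + 46*y - 5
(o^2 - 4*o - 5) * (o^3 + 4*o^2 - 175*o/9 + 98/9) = o^5 - 364*o^3/9 + 206*o^2/3 + 161*o/3 - 490/9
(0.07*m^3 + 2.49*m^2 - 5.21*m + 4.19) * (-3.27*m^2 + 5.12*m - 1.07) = -0.2289*m^5 - 7.7839*m^4 + 29.7106*m^3 - 43.0408*m^2 + 27.0275*m - 4.4833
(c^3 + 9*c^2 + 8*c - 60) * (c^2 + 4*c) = c^5 + 13*c^4 + 44*c^3 - 28*c^2 - 240*c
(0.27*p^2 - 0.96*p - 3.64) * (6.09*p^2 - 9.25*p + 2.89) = 1.6443*p^4 - 8.3439*p^3 - 12.5073*p^2 + 30.8956*p - 10.5196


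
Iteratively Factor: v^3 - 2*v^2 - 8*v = (v + 2)*(v^2 - 4*v) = (v - 4)*(v + 2)*(v)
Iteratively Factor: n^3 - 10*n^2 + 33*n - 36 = (n - 3)*(n^2 - 7*n + 12) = (n - 3)^2*(n - 4)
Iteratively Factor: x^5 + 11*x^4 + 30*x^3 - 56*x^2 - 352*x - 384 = (x + 4)*(x^4 + 7*x^3 + 2*x^2 - 64*x - 96) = (x + 2)*(x + 4)*(x^3 + 5*x^2 - 8*x - 48) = (x + 2)*(x + 4)^2*(x^2 + x - 12) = (x - 3)*(x + 2)*(x + 4)^2*(x + 4)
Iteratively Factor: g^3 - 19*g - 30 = (g - 5)*(g^2 + 5*g + 6) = (g - 5)*(g + 3)*(g + 2)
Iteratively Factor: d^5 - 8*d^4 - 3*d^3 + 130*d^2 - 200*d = (d - 2)*(d^4 - 6*d^3 - 15*d^2 + 100*d) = (d - 5)*(d - 2)*(d^3 - d^2 - 20*d) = (d - 5)^2*(d - 2)*(d^2 + 4*d) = (d - 5)^2*(d - 2)*(d + 4)*(d)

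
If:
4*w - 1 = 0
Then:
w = 1/4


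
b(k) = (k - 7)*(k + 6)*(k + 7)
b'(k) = (k - 7)*(k + 6) + (k - 7)*(k + 7) + (k + 6)*(k + 7)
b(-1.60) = -204.34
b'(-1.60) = -60.52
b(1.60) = -352.94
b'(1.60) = -22.12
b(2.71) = -362.82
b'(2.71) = 5.55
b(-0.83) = -249.77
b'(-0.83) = -56.89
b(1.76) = -356.20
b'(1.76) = -18.59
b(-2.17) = -169.63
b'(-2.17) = -60.91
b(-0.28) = -279.83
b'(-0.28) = -52.12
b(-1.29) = -222.95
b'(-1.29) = -59.49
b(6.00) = -156.00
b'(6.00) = 131.00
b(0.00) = -294.00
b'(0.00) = -49.00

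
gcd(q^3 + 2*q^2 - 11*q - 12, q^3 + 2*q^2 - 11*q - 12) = q^3 + 2*q^2 - 11*q - 12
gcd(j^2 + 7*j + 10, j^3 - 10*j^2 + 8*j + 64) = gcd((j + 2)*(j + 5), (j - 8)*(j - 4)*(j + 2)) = j + 2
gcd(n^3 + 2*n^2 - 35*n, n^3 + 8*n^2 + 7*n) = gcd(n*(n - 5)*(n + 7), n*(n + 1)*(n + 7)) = n^2 + 7*n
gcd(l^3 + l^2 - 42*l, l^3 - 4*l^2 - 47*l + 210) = l^2 + l - 42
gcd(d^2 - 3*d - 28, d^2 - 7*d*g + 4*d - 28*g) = d + 4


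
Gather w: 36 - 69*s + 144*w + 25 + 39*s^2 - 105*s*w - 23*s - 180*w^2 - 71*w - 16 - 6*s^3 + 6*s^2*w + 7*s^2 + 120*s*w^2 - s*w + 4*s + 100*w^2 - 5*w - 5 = -6*s^3 + 46*s^2 - 88*s + w^2*(120*s - 80) + w*(6*s^2 - 106*s + 68) + 40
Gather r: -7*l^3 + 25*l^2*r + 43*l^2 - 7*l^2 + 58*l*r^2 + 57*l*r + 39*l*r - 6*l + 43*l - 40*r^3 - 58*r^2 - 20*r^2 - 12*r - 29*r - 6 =-7*l^3 + 36*l^2 + 37*l - 40*r^3 + r^2*(58*l - 78) + r*(25*l^2 + 96*l - 41) - 6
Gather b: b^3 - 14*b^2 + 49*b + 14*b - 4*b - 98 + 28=b^3 - 14*b^2 + 59*b - 70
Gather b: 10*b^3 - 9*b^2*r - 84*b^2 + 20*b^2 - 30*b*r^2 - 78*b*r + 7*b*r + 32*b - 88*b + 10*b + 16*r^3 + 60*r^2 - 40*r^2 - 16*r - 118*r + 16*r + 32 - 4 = 10*b^3 + b^2*(-9*r - 64) + b*(-30*r^2 - 71*r - 46) + 16*r^3 + 20*r^2 - 118*r + 28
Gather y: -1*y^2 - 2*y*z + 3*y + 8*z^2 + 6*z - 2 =-y^2 + y*(3 - 2*z) + 8*z^2 + 6*z - 2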